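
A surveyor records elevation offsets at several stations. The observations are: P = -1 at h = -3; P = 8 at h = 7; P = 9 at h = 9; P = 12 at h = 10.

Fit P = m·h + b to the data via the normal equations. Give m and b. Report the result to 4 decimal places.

m = 0.9274, b = 1.6674

Normal-equation sums: Σh·h = 239, Σh = 23, Σ1 = 4.
Moment sums: Σh·P = 260, ΣP = 28.
MᵀM·[m, b]ᵀ = MᵀP becomes [[239, 23]; [23, 4]]·[m, b]ᵀ = [260, 28]ᵀ.
Eliminating b: 4·(row 1) − 23·(row 2) gives 427·m = 4·260 − 23·28 = 396, so m = 396/427.
Then b = (28 − 23·(396/427))/4 = 712/427.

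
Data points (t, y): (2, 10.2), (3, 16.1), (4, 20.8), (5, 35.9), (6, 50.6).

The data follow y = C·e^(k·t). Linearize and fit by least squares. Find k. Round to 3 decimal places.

k = 0.401

Taking logs, ln y = k·t + ln C, so regress ln y on t.
XᵀX = [[90.0000, 20.0000]; [20.0000, 5]], rhs = [66.5684, 15.6408]ᵀ  (here Σt = 20.0000, Σ(t)² = 90.0000, Σln y = 15.6408, Σt·ln y = 66.5684).
Solving (det = 50.0000): k = 0.40050, ln C = 1.52615.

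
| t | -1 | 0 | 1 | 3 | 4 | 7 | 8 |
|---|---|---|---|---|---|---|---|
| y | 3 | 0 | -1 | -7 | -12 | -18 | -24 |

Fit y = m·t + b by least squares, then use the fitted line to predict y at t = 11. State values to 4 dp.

The normal system AᵀA·[m, b]ᵀ = Aᵀy is [[140, 22]; [22, 7]]·[m, b]ᵀ = [-391, -59]ᵀ.
Determinant 140·7 − 22² = 496.
m = ((-391)·7 − 22·(-59))/496 = -1439/496; b = (140·(-59) − 22·(-391))/496 = 171/248.
At t = 11: ŷ = (-1439/496)·(11) + (171/248)·(1) = -15487/496.

ŷ = -31.2238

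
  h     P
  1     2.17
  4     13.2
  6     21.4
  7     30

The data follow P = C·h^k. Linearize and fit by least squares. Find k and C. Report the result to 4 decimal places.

k = 1.3187, C = 2.1505

Let Y = ln P. Fitting Y = k·ln h + ln C by least squares:
Σln h = 5.1240, Σ(ln h)² = 8.9188, Σln P = 9.8195, Σln h·ln P = 15.6842.
Equations: 8.9188·k + 5.1240·ln C = 15.6842;  5.1240·k + 4·ln C = 9.8195.
Solving (det = 9.4201): k = 1.31866, ln C = 0.76569, so C = exp(0.76569) = 2.15047.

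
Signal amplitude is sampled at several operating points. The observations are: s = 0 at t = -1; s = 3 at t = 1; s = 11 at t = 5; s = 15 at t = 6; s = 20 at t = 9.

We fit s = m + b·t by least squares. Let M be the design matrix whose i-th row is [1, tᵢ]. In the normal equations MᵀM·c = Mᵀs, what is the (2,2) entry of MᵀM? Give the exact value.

Row 2 ↔ basis t, column 2 ↔ basis t, so (MᵀM)_{2,2} = Σᵢ (t)·(t) = (-1)·(-1) + (1)·(1) + (5)·(5) + (6)·(6) + (9)·(9) = 144.

144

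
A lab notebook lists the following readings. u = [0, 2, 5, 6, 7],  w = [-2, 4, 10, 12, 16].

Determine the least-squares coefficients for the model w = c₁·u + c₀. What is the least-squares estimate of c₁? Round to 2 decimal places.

c₁ = 2.41

Normal-equation sums: Σu·u = 114, Σu = 20, Σ1 = 5.
For Aᵀw: Σu·w = 242, Σw = 40.
Normal equations: [[114, 20]; [20, 5]]·[c₁, c₀]ᵀ = [242, 40]ᵀ.
det = 114·5 − 20² = 170.
c₁ = (242·5 − 20·40)/170 = 41/17; c₀ = (114·40 − 20·242)/170 = -28/17.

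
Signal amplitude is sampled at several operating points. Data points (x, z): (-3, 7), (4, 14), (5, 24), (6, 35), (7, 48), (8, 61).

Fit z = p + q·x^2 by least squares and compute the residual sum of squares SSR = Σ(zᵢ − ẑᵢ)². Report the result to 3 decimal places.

Normal-equation sums: Σ1 = 6, Σx^2 = 199, Σx^2·x^2 = 8755.
Right-hand side: Σz = 189, Σx^2·z = 8403.
Eliminating q: 8755·(row 1) − 199·(row 2) gives 12929·p = 8755·189 − 199·8403 = -17502, so p = -17502/12929.
Then q = (8403 − 199·(-17502/12929))/8755 = 12807/12929.
Residuals: -7258/12929, -6404/12929, 1089/1847, 8965/12929, 10551/12929, -13477/12929; SSR = 40616/12929.

SSR = 3.141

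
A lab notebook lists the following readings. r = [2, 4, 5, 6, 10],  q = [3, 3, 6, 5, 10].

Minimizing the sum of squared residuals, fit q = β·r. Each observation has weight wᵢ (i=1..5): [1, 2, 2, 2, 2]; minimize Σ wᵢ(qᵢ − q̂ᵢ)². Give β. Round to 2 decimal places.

Sums needed: Σwᵢ·r·r = 358.
For MᵀWq: Σwᵢ·r·q = 350.
MᵀWM·[β]ᵀ = MᵀWq becomes [[358]]·[β]ᵀ = [350]ᵀ.
Hence β = 350 / 358 ≈ 0.977654.

β = 0.98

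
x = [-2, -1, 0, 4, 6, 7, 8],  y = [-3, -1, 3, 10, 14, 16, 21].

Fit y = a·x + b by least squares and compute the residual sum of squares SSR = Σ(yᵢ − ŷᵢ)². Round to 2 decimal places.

SSR = 7.17

The normal system AᵀA·[a, b]ᵀ = Aᵀy is [[170, 22]; [22, 7]]·[a, b]ᵀ = [411, 60]ᵀ.
Eliminating b: 7·(row 1) − 22·(row 2) gives 706·a = 7·411 − 22·60 = 1557, so a = 1557/706.
Then b = (60 − 22·(1557/706))/7 = 579/353.
Residuals: -81/353, -307/706, 480/353, -163/353, -308/353, -761/706, 606/353; SSR = 5065/706.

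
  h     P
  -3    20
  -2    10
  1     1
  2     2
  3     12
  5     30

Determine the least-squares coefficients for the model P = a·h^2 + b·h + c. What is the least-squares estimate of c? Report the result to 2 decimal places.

c = 1.03

Forming AᵀA = [[820, 126, 52]; [126, 52, 6]; [52, 6, 6]] and AᵀP = [1087, 111, 75]ᵀ gives AᵀA·[a, b, c]ᵀ = AᵀP.
Inverting the 3×3 Gram matrix, [a, b, c]ᵀ = [26157/17270, -28563/17270, 8872/8635]ᵀ.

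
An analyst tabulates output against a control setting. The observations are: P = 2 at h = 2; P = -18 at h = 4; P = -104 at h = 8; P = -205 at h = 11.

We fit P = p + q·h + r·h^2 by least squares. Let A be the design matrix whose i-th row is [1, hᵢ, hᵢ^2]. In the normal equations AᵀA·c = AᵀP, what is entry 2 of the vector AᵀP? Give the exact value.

-3155

Entry 2 ↔ basis h, so (AᵀP)_{2} = Σᵢ (h)·Pᵢ = (2)·(2) + (4)·(-18) + (8)·(-104) + (11)·(-205) = -3155.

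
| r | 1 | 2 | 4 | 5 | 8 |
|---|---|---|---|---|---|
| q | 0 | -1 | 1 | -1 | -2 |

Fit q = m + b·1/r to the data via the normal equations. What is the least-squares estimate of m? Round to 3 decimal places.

The normal system MᵀM·[m, b]ᵀ = Mᵀq is [[5, 83/40]; [83/40, 2189/1600]]·[m, b]ᵀ = [-3, -7/10]ᵀ.
det = 5·(2189/1600) − (83/40)² = 507/200.
m = ((-3)·(2189/1600) − (83/40)·(-7/10))/(507/200) = -4243/4056; b = (5·(-7/10) − (83/40)·(-3))/(507/200) = 545/507.

m = -1.046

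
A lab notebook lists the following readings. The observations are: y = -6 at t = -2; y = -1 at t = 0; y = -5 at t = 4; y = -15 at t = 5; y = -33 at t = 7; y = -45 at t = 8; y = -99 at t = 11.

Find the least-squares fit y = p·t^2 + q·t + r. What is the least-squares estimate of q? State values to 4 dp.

q = 2.2171

Entries of AᵀA: Σt^2·t^2 = 22035, Σt^2·t = 2367, Σt^2 = 279, Σt·t = 279, Σt = 33, Σ1 = 7.
Moment sums: Σt^2·y = -16955, Σt·y = -1763, Σy = -204.
Normal equations: [[22035, 2367, 279]; [2367, 279, 33]; [279, 33, 7]]·[p, q, r]ᵀ = [-16955, -1763, -204]ᵀ.
Inverting the 3×3 Gram matrix, [p, q, r]ᵀ = [-95833/93762, 623651/281286, 53557/46881]ᵀ.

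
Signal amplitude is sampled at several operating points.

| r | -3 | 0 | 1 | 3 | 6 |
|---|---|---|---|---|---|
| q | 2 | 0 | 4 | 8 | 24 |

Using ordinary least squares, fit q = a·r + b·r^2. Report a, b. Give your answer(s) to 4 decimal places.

a = 1.0347, b = 0.5027

AᵀA·[a, b]ᵀ = Aᵀq reads: 55·a + 217·b = 166;  217·a + 1459·b = 958.
(Σr·r = 55, Σr·r^2 = 217, Σr^2·r^2 = 1459, Σr·q = 166, Σr^2·q = 958.)
Eliminating b: 1459·(row 1) − 217·(row 2) gives 33156·a = 1459·166 − 217·958 = 34308, so a = 953/921.
Then b = (958 − 217·(953/921))/1459 = 463/921.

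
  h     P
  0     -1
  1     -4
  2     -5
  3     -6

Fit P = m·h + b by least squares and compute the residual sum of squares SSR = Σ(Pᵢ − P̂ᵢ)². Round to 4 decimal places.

Normal-equation sums: Σh·h = 14, Σh = 6, Σ1 = 4.
For XᵀP: Σh·P = -32, ΣP = -16.
Eliminating b: 4·(row 1) − 6·(row 2) gives 20·m = 4·(-32) − 6·(-16) = -32, so m = -8/5.
Then b = ((-16) − 6·(-8/5))/4 = -8/5.
Residuals: 3/5, -4/5, -1/5, 2/5; SSR = 6/5.

SSR = 1.2000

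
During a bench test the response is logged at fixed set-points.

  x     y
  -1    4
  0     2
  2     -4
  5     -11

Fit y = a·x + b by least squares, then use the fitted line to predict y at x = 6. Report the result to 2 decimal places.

Setting ∂/∂a … = 0 gives: 30·a + 6·b = -67;  6·a + 4·b = -9.
(Σx·x = 30, Σx = 6, Σ1 = 4, Σx·y = -67, Σy = -9.)
Eliminating b: 4·(row 1) − 6·(row 2) gives 84·a = 4·(-67) − 6·(-9) = -214, so a = -107/42.
Then b = ((-9) − 6·(-107/42))/4 = 11/7.
At x = 6: ŷ = (-107/42)·(6) + (11/7)·(1) = -96/7.

ŷ = -13.71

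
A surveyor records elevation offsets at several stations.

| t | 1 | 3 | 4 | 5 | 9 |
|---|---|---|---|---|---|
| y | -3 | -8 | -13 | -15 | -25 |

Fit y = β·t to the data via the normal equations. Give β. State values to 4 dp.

AᵀA·[β]ᵀ = Aᵀy reads: 132·β = -379.
(Σt·t = 132, Σt·y = -379.)
β = (-379)/132 = -2.87121.

β = -2.8712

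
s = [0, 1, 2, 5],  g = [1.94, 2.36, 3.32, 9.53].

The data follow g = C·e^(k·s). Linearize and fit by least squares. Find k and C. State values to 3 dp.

Linearized form: ln g = k·s + ln C. From the 4 transformed points,
Σs = 8.0000, Σ(s)² = 30.0000, Σln g = 4.9758, Σs·ln g = 14.5308.
Equations: 30.0000·k + 8.0000·ln C = 14.5308;  8.0000·k + 4·ln C = 4.9758.
Slope k = (n·Σs·ln g − Σs·Σln g)/(n·Σ(s)² − (Σs)²) = (4·14.5308 − 8.0000·4.9758)/56.0000 = 0.32709; ln C = (Σln g − k·Σs)/n = 0.58975, so C = exp(0.58975) = 1.80355.

k = 0.327, C = 1.804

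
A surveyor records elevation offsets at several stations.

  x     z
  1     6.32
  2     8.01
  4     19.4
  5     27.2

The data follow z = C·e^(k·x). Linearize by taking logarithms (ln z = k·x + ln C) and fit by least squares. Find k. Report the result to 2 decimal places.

Taking logs, ln z = k·x + ln C, so regress ln z on x.
AᵀA = [[46.0000, 12.0000]; [12.0000, 4]], rhs = [34.3823, 10.1929]ᵀ  (here Σx = 12.0000, Σ(x)² = 46.0000, Σln z = 10.1929, Σx·ln z = 34.3823).
Δ = 46.0000·4 − (12.0000)² = 40.0000; k = (34.3823·4 − 12.0000·10.1929)/40.0000 = 0.38036, ln C = (46.0000·10.1929 − 12.0000·34.3823)/40.0000 = 1.40715.

k = 0.38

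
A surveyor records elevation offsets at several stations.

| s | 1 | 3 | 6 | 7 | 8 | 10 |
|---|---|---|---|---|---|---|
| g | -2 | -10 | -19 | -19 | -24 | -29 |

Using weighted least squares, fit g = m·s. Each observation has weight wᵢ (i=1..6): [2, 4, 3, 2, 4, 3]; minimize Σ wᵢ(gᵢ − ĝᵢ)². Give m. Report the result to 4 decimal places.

m = -2.9625

Compute the Gram sums: Σwᵢ·s·s = 800.
For XᵀWg: Σwᵢ·s·g = -2370.
Normal equations: [[800]]·[m]ᵀ = [-2370]ᵀ.
Hence m = -2370 / 800 ≈ -2.9625.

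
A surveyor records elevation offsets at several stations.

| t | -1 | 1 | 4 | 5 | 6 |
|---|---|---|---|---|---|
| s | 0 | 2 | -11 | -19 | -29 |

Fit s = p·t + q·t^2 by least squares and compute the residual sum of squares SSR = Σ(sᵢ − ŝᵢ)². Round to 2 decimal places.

SSR = 7.99

Entries of MᵀM: Σt·t = 79, Σt·t^2 = 405, Σt^2·t^2 = 2179.
For Mᵀs: Σt·s = -311, Σt^2·s = -1693.
MᵀM·[p, q]ᵀ = Mᵀs becomes [[79, 405]; [405, 2179]]·[p, q]ᵀ = [-311, -1693]ᵀ.
Eliminating q: 2179·(row 1) − 405·(row 2) gives 8116·p = 2179·(-311) − 405·(-1693) = 7996, so p = 1999/2029.
Then q = ((-1693) − 405·(1999/2029))/2179 = -1948/2029.
Residuals: 3947/2029, 4007/2029, 853/2029, 154/2029, -707/2029; SSR = 16208/2029.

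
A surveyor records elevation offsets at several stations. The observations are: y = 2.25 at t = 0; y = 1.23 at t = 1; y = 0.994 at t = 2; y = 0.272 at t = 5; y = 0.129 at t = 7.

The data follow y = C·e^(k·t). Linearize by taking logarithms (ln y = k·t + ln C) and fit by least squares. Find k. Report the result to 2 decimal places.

Taking logs, ln y = k·t + ln C, so regress ln y on t.
AᵀA = [[79.0000, 15.0000]; [15.0000, 5]], rhs = [-20.6504, -2.3380]ᵀ  (here Σt = 15.0000, Σ(t)² = 79.0000, Σln y = -2.3380, Σt·ln y = -20.6504).
Δ = 79.0000·5 − (15.0000)² = 170.0000; k = (-20.6504·5 − 15.0000·-2.3380)/170.0000 = -0.40107, ln C = (79.0000·-2.3380 − 15.0000·-20.6504)/170.0000 = 0.73562.

k = -0.40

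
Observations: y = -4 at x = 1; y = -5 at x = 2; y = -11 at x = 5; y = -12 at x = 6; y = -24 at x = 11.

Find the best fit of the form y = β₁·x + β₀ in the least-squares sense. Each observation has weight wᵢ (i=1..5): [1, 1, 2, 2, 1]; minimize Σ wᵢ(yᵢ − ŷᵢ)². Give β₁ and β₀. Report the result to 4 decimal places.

From the data, Σwᵢ·x·x = 248, Σwᵢ·x = 36, Σwᵢ·1 = 7.
Right-hand side: Σwᵢ·x·y = -532, Σwᵢ·y = -79.
Determinant 248·7 − 36² = 440.
β₁ = ((-532)·7 − 36·(-79))/440 = -2; β₀ = (248·(-79) − 36·(-532))/440 = -1.

β₁ = -2.0000, β₀ = -1.0000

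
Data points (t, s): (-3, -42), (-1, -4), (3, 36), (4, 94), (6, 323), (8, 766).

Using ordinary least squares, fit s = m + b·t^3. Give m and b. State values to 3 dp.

Normal-equation sums: Σ1 = 6, Σt^3 = 791, Σt^3·t^3 = 314355.
Moment sums: Σs = 1173, Σt^3·s = 470086.
Normal equations: [[6, 791]; [791, 314355]]·[m, b]ᵀ = [1173, 470086]ᵀ.
Determinant 6·314355 − 791² = 1260449.
m = (1173·314355 − 791·470086)/1260449 = -3099611/1260449; b = (6·470086 − 791·1173)/1260449 = 1892673/1260449.

m = -2.459, b = 1.502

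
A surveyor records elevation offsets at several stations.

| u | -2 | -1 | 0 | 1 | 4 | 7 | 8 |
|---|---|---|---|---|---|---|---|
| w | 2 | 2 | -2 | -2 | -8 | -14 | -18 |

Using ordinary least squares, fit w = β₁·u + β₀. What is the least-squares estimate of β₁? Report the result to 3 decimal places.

The normal equations are: 135·β₁ + 17·β₀ = -282;  17·β₁ + 7·β₀ = -40.
(Σu·u = 135, Σu = 17, Σ1 = 7, Σu·w = -282, Σw = -40.)
Δ = 135·7 − 17² = 656.
β₁ = ((-282)·7 − 17·(-40))/656 = -647/328; β₀ = (135·(-40) − 17·(-282))/656 = -303/328.

β₁ = -1.973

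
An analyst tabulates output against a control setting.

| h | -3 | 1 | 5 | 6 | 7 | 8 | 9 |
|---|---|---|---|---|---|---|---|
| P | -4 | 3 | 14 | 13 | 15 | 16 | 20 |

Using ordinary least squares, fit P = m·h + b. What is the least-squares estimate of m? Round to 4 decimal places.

m = 1.9465

Entries of MᵀM: Σh·h = 265, Σh = 33, Σ1 = 7.
Moment sums: Σh·P = 576, ΣP = 77.
Normal equations: [[265, 33]; [33, 7]]·[m, b]ᵀ = [576, 77]ᵀ.
Eliminating b: 7·(row 1) − 33·(row 2) gives 766·m = 7·576 − 33·77 = 1491, so m = 1491/766.
Then b = (77 − 33·(1491/766))/7 = 1397/766.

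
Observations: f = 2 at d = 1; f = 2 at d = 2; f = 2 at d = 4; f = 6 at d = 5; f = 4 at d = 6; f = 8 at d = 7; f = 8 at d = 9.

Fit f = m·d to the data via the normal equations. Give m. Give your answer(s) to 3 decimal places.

m = 0.925

With design matrix A, AᵀA = [[212]] and Aᵀf = [196]ᵀ.
Hence m = 196 / 212 ≈ 0.924528.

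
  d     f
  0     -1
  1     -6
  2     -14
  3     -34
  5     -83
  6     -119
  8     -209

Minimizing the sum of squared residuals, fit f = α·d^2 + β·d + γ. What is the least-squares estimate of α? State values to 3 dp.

Sums needed: Σd^2·d^2 = 6115, Σd^2·d = 889, Σd^2 = 139, Σd·d = 139, Σd = 25, Σ1 = 7.
And Σd^2·f = -20103, Σd·f = -2937, Σf = -466.
AᵀA·[α, β, γ]ᵀ = Aᵀf becomes [[6115, 889, 139]; [889, 139, 25]; [139, 25, 7]]·[α, β, γ]ᵀ = [-20103, -2937, -466]ᵀ.
Inverting the 3×3 Gram matrix, [α, β, γ]ᵀ = [-11593/3696, -1025/1232, -221/168]ᵀ.

α = -3.137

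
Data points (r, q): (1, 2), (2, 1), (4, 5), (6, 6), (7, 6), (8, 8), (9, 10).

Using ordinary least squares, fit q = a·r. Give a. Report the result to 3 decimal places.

a = 1.020

Sums needed: Σr·r = 251.
And Σr·q = 256.
MᵀM·[a]ᵀ = Mᵀq becomes [[251]]·[a]ᵀ = [256]ᵀ.
Hence a = 256 / 251 ≈ 1.01992.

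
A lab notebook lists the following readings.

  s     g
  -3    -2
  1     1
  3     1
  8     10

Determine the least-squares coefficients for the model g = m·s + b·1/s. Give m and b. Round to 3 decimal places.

From the data, Σs·s = 83, Σs·1/s = 4, Σ1/s·1/s = 713/576.
For Aᵀg: Σs·g = 90, Σ1/s·g = 13/4.
Normal equations: [[83, 4]; [4, 713/576]]·[m, b]ᵀ = [90, 13/4]ᵀ.
det = 83·(713/576) − 4² = 49963/576.
m = (90·(713/576) − 4·(13/4))/(49963/576) = 56682/49963; b = (83·(13/4) − 4·90)/(49963/576) = -51984/49963.

m = 1.134, b = -1.040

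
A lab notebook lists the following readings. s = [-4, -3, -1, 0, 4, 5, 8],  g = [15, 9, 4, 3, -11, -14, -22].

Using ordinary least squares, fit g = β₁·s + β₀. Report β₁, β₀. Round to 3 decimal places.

β₁ = -3.018, β₀ = 1.594

The normal equations are: 131·β₁ + 9·β₀ = -381;  9·β₁ + 7·β₀ = -16.
(Σs·s = 131, Σs = 9, Σ1 = 7, Σs·g = -381, Σg = -16.)
Eliminating β₀: 7·(row 1) − 9·(row 2) gives 836·β₁ = 7·(-381) − 9·(-16) = -2523, so β₁ = -2523/836.
Then β₀ = ((-16) − 9·(-2523/836))/7 = 1333/836.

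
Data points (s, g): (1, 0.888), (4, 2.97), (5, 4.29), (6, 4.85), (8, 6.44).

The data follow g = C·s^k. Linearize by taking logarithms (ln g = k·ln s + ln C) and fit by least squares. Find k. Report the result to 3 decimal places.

k = 0.954

Linearized form: ln g = k·ln s + ln C. From the 5 transformed points,
Sums: Σln s = 6.8669, Σ(ln s)² = 12.0466, Σln g = 5.8676, Σln s·ln g = 10.5550.
Normal system: [[12.0466, 6.8669]; [6.8669, 5]]·[k, ln C]ᵀ = [10.5550, 5.8676]ᵀ.
Slope k = (n·Σln s·ln g − Σln s·Σln g)/(n·Σ(ln s)² − (Σln s)²) = (5·10.5550 − 6.8669·5.8676)/13.0781 = 0.95449; ln C = (Σln g − k·Σln s)/n = -0.13737.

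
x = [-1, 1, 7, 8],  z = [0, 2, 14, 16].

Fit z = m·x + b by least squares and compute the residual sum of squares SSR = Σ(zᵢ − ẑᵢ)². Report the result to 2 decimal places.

Entries of AᵀA: Σx·x = 115, Σx = 15, Σ1 = 4.
For Aᵀz: Σx·z = 228, Σz = 32.
So AᵀA·[m, b]ᵀ = Aᵀz: [[115, 15]; [15, 4]]·[m, b]ᵀ = [228, 32]ᵀ.
Determinant 115·4 − 15² = 235.
m = (228·4 − 15·32)/235 = 432/235; b = (115·32 − 15·228)/235 = 52/47.
Residuals: 172/235, -222/235, 6/235, 44/235; SSR = 344/235.

SSR = 1.46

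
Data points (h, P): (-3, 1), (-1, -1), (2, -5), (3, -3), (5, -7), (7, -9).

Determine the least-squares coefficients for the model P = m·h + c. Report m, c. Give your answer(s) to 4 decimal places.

m = -0.9734, c = -1.8910

Forming MᵀM = [[97, 13]; [13, 6]] and MᵀP = [-119, -24]ᵀ gives MᵀM·[m, c]ᵀ = MᵀP.
Δ = 97·6 − 13² = 413.
m = ((-119)·6 − 13·(-24))/413 = -402/413; c = (97·(-24) − 13·(-119))/413 = -781/413.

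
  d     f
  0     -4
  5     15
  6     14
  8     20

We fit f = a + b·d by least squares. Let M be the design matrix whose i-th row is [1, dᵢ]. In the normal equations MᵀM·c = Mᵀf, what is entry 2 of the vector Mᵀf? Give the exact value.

319

Entry 2 ↔ basis d, so (Mᵀf)_{2} = Σᵢ (d)·fᵢ = (0)·(-4) + (5)·(15) + (6)·(14) + (8)·(20) = 319.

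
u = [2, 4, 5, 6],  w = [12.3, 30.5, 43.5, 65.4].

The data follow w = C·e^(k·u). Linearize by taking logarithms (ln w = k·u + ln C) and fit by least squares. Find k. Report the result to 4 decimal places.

k = 0.4165

Taking logs, ln w = k·u + ln C, so regress ln w on u.
Σu = 17.0000, Σ(u)² = 81.0000, Σln w = 13.8806, Σu·ln w = 62.6370.
Equations: 81.0000·k + 17.0000·ln C = 62.6370;  17.0000·k + 4·ln C = 13.8806.
Solving (det = 35.0000): k = 0.41651, ln C = 1.69999.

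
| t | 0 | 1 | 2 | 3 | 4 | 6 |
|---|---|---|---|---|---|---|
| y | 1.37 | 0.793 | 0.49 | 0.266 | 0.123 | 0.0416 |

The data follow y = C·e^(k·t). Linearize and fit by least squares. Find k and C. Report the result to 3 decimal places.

k = -0.592, C = 1.453

Taking logs, ln y = k·t + ln C, so regress ln y on t.
XᵀX = [[66.0000, 16.0000]; [16.0000, 6]], rhs = [-33.0916, -7.2300]ᵀ  (here Σt = 16.0000, Σ(t)² = 66.0000, Σln y = -7.2300, Σt·ln y = -33.0916).
Slope k = (n·Σt·ln y − Σt·Σln y)/(n·Σ(t)² − (Σt)²) = (6·-33.0916 − 16.0000·-7.2300)/140.0000 = -0.59193; ln C = (Σln y − k·Σt)/n = 0.37349, so C = exp(0.37349) = 1.45280.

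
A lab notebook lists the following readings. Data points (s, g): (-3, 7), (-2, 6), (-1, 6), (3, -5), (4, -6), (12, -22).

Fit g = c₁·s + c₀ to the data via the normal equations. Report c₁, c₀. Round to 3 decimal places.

Sums needed: Σs·s = 183, Σs = 13, Σ1 = 6.
Moment sums: Σs·g = -342, Σg = -14.
det = 183·6 − 13² = 929.
c₁ = ((-342)·6 − 13·(-14))/929 = -1870/929; c₀ = (183·(-14) − 13·(-342))/929 = 1884/929.

c₁ = -2.013, c₀ = 2.028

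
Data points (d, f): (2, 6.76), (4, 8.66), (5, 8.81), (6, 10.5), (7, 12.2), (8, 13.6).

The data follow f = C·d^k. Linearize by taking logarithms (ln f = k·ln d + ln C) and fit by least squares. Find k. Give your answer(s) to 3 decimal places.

k = 0.486

With ln fᵢ as the transformed response and ln dᵢ as the regressor:
Sums: Σln d = 9.5060, Σ(ln d)² = 16.3136, Σln f = 13.7085, Σln d·ln f = 22.3273.
Normal system: [[16.3136, 9.5060]; [9.5060, 6]]·[k, ln C]ᵀ = [22.3273, 13.7085]ᵀ.
Δ = 16.3136·6 − (9.5060)² = 7.5177; k = (22.3273·6 − 9.5060·13.7085)/7.5177 = 0.48567, ln C = (16.3136·13.7085 − 9.5060·22.3273)/7.5177 = 1.51529.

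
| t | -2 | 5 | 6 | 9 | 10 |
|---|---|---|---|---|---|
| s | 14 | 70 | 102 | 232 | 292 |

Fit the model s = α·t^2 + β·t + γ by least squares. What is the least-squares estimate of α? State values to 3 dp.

Sums needed: Σt^2·t^2 = 18498, Σt^2·t = 2062, Σt^2 = 246, Σt·t = 246, Σt = 28, Σ1 = 5.
Right-hand side: Σt^2·s = 53470, Σt·s = 5942, Σs = 710.
Normal equations: [[18498, 2062, 246]; [2062, 246, 28]; [246, 28, 5]]·[α, β, γ]ᵀ = [53470, 5942, 710]ᵀ.
Solving the 3×3 system (Gaussian elimination) gives α = 192537/63758, β = -72019/63758, γ = -7939/31879.

α = 3.020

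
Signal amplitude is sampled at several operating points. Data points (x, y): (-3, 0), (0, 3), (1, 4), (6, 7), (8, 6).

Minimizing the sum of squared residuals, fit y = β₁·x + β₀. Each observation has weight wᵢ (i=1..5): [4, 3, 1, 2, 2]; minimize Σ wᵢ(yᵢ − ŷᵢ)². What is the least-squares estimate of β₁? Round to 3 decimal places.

MᵀWM·[β₁, β₀]ᵀ = MᵀWy reads: 237·β₁ + 17·β₀ = 184;  17·β₁ + 12·β₀ = 39.
Eliminating β₀: 12·(row 1) − 17·(row 2) gives 2555·β₁ = 12·184 − 17·39 = 1545, so β₁ = 309/511.
Then β₀ = (39 − 17·(309/511))/12 = 1223/511.

β₁ = 0.605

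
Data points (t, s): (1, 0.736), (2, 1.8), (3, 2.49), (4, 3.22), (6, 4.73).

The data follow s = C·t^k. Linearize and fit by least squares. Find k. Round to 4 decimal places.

Taking logs, ln s = k·ln t + ln C, so regress ln s on ln t.
Over the data: Σln t = 4.9698, Σ(ln t)² = 6.8196, Σln s = 3.9169, Σln t·ln s = 5.8150.
Normal system: [[6.8196, 4.9698]; [4.9698, 5]]·[k, ln C]ᵀ = [5.8150, 3.9169]ᵀ.
Slope k = (n·Σln t·ln s − Σln t·Σln s)/(n·Σ(ln t)² − (Σln t)²) = (5·5.8150 − 4.9698·3.9169)/9.3990 = 1.02236; ln C = (Σln s − k·Σln t)/n = -0.23281.

k = 1.0224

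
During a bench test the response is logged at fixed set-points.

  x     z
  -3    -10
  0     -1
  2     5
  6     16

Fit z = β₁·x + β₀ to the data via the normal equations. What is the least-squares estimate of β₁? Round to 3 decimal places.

Forming MᵀM = [[49, 5]; [5, 4]] and Mᵀz = [136, 10]ᵀ gives MᵀM·[β₁, β₀]ᵀ = Mᵀz.
Determinant 49·4 − 5² = 171.
β₁ = (136·4 − 5·10)/171 = 26/9; β₀ = (49·10 − 5·136)/171 = -10/9.

β₁ = 2.889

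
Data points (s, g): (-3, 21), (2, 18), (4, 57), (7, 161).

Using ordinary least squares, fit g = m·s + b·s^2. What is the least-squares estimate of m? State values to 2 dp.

The normal equations are: 78·m + 388·b = 1328;  388·m + 2754·b = 9062.
Determinant 78·2754 − 388² = 64268.
m = (1328·2754 − 388·9062)/64268 = 35314/16067; b = (78·9062 − 388·1328)/64268 = 47893/16067.

m = 2.20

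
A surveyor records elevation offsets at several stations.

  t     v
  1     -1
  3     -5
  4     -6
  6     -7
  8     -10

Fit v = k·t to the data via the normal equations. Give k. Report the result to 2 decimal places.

With design matrix X, XᵀX = [[126]] and Xᵀv = [-162]ᵀ.
k = (-162)/126 = -1.28571.

k = -1.29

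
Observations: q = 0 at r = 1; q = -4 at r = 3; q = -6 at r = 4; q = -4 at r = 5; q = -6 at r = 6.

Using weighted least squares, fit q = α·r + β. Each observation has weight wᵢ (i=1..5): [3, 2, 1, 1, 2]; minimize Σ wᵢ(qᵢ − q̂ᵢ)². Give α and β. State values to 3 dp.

α = -1.176, β = 0.588

Normal-equation sums: Σwᵢ·r·r = 134, Σwᵢ·r = 30, Σwᵢ·1 = 9.
For XᵀWq: Σwᵢ·r·q = -140, Σwᵢ·q = -30.
So XᵀWX·[α, β]ᵀ = XᵀWq: [[134, 30]; [30, 9]]·[α, β]ᵀ = [-140, -30]ᵀ.
Eliminating β: 9·(row 1) − 30·(row 2) gives 306·α = 9·(-140) − 30·(-30) = -360, so α = -20/17.
Then β = ((-30) − 30·(-20/17))/9 = 10/17.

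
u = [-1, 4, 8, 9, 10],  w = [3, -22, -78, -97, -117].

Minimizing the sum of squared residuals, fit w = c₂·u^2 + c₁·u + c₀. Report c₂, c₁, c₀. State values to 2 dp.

The normal system XᵀX·[c₂, c₁, c₀]ᵀ = Xᵀw is [[20914, 2304, 262]; [2304, 262, 30]; [262, 30, 5]]·[c₂, c₁, c₀]ᵀ = [-24898, -2758, -311]ᵀ.
Solving the 3×3 system (Gaussian elimination) gives c₂ = -65484/66703, c₁ = -141034/66703, c₀ = 18377/9529.

c₂ = -0.98, c₁ = -2.11, c₀ = 1.93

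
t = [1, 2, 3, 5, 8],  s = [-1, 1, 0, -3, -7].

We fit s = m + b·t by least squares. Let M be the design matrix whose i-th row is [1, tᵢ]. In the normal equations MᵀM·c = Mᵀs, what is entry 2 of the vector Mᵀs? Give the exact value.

-70

Entry 2 ↔ basis t, so (Mᵀs)_{2} = Σᵢ (t)·sᵢ = (1)·(-1) + (2)·(1) + (3)·(0) + (5)·(-3) + (8)·(-7) = -70.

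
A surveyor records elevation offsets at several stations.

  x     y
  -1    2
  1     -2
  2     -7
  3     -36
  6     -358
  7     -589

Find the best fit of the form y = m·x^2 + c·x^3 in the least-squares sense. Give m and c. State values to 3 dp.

Setting ∂/∂m … = 0 gives: 3796·m + 24858·c = -42101;  24858·m + 165100·c = -280387.
(Σx^2·x^2 = 3796, Σx^2·x^3 = 24858, Σx^3·x^3 = 165100, Σx^2·y = -42101, Σx^3·y = -280387.)
Eliminating c: 165100·(row 1) − 24858·(row 2) gives 8799436·m = 165100·(-42101) − 24858·(-280387) = 18984946, so m = 9492473/4399718.
Then c = ((-280387) − 24858·(9492473/4399718))/165100 = -8901197/4399718.

m = 2.158, c = -2.023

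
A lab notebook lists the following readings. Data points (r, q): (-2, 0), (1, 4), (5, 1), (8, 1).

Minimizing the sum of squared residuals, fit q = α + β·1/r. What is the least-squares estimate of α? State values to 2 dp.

α = 0.94

Normal-equation sums: Σ1 = 4, Σ1/r = 33/40, Σ1/r·1/r = 2089/1600.
And Σq = 6, Σ1/r·q = 173/40.
Determinant 4·(2089/1600) − (33/40)² = 7267/1600.
α = (6·(2089/1600) − (33/40)·(173/40))/(7267/1600) = 525/559; β = (4·(173/40) − (33/40)·6)/(7267/1600) = 1520/559.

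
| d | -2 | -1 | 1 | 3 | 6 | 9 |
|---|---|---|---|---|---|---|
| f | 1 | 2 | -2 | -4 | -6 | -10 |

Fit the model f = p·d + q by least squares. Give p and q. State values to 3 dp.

p = -1.045, q = -0.381

Normal-equation sums: Σd·d = 132, Σd = 16, Σ1 = 6.
And Σd·f = -144, Σf = -19.
So AᵀA·[p, q]ᵀ = Aᵀf: [[132, 16]; [16, 6]]·[p, q]ᵀ = [-144, -19]ᵀ.
det = 132·6 − 16² = 536.
p = ((-144)·6 − 16·(-19))/536 = -70/67; q = (132·(-19) − 16·(-144))/536 = -51/134.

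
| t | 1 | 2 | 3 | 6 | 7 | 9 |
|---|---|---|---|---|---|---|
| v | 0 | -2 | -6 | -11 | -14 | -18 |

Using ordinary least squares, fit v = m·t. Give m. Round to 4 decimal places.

Forming MᵀM = [[180]] and Mᵀv = [-348]ᵀ gives MᵀM·[m]ᵀ = Mᵀv.
Hence m = -348 / 180 ≈ -1.93333.

m = -1.9333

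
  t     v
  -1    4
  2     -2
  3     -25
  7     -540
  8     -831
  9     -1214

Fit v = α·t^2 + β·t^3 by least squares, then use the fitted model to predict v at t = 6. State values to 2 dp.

Forming AᵀA = [[13156, 108898]; [108898, 912028]] and Aᵀv = [-178207, -1496393]ᵀ gives AᵀA·[α, β]ᵀ = Aᵀv.
Eliminating β: 912028·(row 1) − 108898·(row 2) gives 139865964·α = 912028·(-178207) − 108898·(-1496393) = 424431118, so α = 212215559/69932982.
Then β = ((-1496393) − 108898·(212215559/69932982))/912028 = -140080211/69932982.
At t = 6: v̂ = (212215559/69932982)·(36) + (-140080211/69932982)·(216) = -3769594242/11655497.

v̂ = -323.42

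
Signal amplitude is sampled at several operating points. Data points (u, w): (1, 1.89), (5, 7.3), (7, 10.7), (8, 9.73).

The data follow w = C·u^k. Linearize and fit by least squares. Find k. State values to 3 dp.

Let Y = ln w. Fitting Y = k·ln u + ln C by least squares:
Σln u = 5.6348, Σ(ln u)² = 10.7009, Σln w = 7.2699, Σln u·ln w = 12.5428.
Normal system: [[10.7009, 5.6348]; [5.6348, 4]]·[k, ln C]ᵀ = [12.5428, 7.2699]ᵀ.
Solving (det = 11.0529): k = 0.83298, ln C = 0.64406.

k = 0.833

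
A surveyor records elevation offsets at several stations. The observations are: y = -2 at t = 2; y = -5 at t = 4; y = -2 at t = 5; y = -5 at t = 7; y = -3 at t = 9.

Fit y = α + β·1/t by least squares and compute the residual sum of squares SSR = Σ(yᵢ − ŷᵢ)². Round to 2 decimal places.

SSR = 7.56

Setting ∂/∂α … = 0 gives: 5·α + (1517/1260)·β = -17;  (1517/1260)·α + (611629/1587600)·β = -1553/420.
Δ = 5·(611629/1587600) − (1517/1260)² = 94607/198450.
α = ((-17)·(611629/1587600) − (1517/1260)·(-1553/420))/(94607/198450) = -1664995/378428; β = (5·(-1553/420) − (1517/1260)·(-17))/(94607/198450) = 392805/94607.
Residuals: 122529/378428, -309975/189214, 593895/378428, -451605/378428, 355131/378428; SSR = 1429767/189214.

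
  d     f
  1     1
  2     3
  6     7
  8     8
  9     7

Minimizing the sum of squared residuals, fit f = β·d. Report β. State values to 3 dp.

Entries of AᵀA: Σd·d = 186.
Moment sums: Σd·f = 176.
So AᵀA·[β]ᵀ = Aᵀf: [[186]]·[β]ᵀ = [176]ᵀ.
β = 176/186 = 0.946237.

β = 0.946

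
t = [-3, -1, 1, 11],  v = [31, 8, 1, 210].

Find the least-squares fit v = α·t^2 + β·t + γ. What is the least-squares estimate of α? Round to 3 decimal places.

The normal equations are: 14724·α + 1304·β + 132·γ = 25698;  1304·α + 132·β + 8·γ = 2210;  132·α + 8·β + 4·γ = 250.
Inverting the 3×3 Gram matrix, [α, β, γ]ᵀ = [3837/1892, -3255/946, 4649/1892]ᵀ.

α = 2.028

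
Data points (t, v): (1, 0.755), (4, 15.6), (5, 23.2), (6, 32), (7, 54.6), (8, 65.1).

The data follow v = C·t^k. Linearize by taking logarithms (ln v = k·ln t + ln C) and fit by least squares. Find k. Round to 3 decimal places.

k = 2.148

Let Y = ln v. Fitting Y = k·ln t + ln C by least squares:
Σln t = 8.8128, Σ(ln t)² = 15.8331, Σln v = 17.2521, Σln t·ln v = 31.5459.
Equations: 15.8331·k + 8.8128·ln C = 31.5459;  8.8128·k + 6·ln C = 17.2521.
Solving (det = 17.3327): k = 2.14829, ln C = -0.28007.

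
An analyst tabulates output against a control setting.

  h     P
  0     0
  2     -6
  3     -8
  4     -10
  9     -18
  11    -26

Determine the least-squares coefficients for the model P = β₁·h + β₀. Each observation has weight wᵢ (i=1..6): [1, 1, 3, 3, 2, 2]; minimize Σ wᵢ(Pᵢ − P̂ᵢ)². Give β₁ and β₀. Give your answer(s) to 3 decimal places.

Compute the Gram sums: Σwᵢ·h·h = 483, Σwᵢ·h = 63, Σwᵢ·1 = 12.
And Σwᵢ·h·P = -1100, Σwᵢ·P = -148.
Normal equations: [[483, 63]; [63, 12]]·[β₁, β₀]ᵀ = [-1100, -148]ᵀ.
Eliminating β₀: 12·(row 1) − 63·(row 2) gives 1827·β₁ = 12·(-1100) − 63·(-148) = -3876, so β₁ = -1292/609.
Then β₀ = ((-148) − 63·(-1292/609))/12 = -104/87.

β₁ = -2.122, β₀ = -1.195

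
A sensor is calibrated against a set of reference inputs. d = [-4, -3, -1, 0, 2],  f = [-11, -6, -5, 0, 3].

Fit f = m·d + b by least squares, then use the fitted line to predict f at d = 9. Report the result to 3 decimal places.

f̂ = 18.658

Setting ∂/∂m … = 0 gives: 30·m + (-6)·b = 73;  (-6)·m + 5·b = -19.
Eliminating b: 5·(row 1) − (-6)·(row 2) gives 114·m = 5·73 − (-6)·(-19) = 251, so m = 251/114.
Then b = ((-19) − (-6)·(251/114))/5 = -22/19.
At d = 9: f̂ = (251/114)·(9) + (-22/19)·(1) = 709/38.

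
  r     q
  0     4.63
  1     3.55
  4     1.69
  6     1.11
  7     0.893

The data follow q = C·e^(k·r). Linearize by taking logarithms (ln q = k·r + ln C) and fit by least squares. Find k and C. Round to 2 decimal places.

Taking logs, ln q = k·r + ln C, so regress ln q on r.
XᵀX = [[102.0000, 18.0000]; [18.0000, 5]], rhs = [3.1998, 3.3154]ᵀ  (here Σr = 18.0000, Σ(r)² = 102.0000, Σln q = 3.3154, Σr·ln q = 3.1998).
Slope k = (n·Σr·ln q − Σr·Σln q)/(n·Σ(r)² − (Σr)²) = (5·3.1998 − 18.0000·3.3154)/186.0000 = -0.23483; ln C = (Σln q − k·Σr)/n = 1.50847, so C = exp(1.50847) = 4.51983.

k = -0.23, C = 4.52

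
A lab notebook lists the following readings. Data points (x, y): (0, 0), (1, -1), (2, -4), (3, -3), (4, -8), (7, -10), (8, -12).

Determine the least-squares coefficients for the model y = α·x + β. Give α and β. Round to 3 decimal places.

α = -1.495, β = -0.090

Forming AᵀA = [[143, 25]; [25, 7]] and Aᵀy = [-216, -38]ᵀ gives AᵀA·[α, β]ᵀ = Aᵀy.
Δ = 143·7 − 25² = 376.
α = ((-216)·7 − 25·(-38))/376 = -281/188; β = (143·(-38) − 25·(-216))/376 = -17/188.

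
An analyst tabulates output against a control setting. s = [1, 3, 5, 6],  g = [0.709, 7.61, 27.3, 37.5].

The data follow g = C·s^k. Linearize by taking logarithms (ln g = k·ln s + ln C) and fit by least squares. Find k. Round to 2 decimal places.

Let Y = ln g. Fitting Y = k·ln s + ln C by least squares:
Σln s = 4.4998, Σ(ln s)² = 7.0076, Σln g = 8.6168, Σln s·ln g = 14.0458.
Equations: 7.0076·k + 4.4998·ln C = 14.0458;  4.4998·k + 4·ln C = 8.6168.
Solving (det = 7.7823): k = 2.23703, ln C = -0.36235.

k = 2.24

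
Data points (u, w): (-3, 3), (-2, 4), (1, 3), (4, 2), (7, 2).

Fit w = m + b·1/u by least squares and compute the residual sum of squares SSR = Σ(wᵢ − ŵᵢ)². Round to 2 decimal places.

SSR = 2.36

Forming XᵀX = [[5, 47/84]; [47/84, 10189/7056]] and Xᵀw = [14, 11/14]ᵀ gives XᵀX·[m, b]ᵀ = Xᵀw.
Eliminating b: (10189/7056)·(row 1) − (47/84)·(row 2) gives (3046/441)·m = (10189/7056)·14 − (47/84)·(11/14) = 17443/882, so m = 17443/6092.
Then b = ((11/14) − (47/84)·(17443/6092))/(10189/7056) = -861/1523.
Residuals: -315/6092, 5203/6092, 4277/6092, -2199/3046, -4767/6092; SSR = 3592/1523.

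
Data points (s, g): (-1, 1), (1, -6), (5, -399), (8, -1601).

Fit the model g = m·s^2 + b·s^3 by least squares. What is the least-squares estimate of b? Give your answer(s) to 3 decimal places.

Compute the Gram sums: Σs^2·s^2 = 4723, Σs^2·s^3 = 35893, Σs^3·s^3 = 277771.
For Mᵀg: Σs^2·g = -112444, Σs^3·g = -869594.
MᵀM·[m, b]ᵀ = Mᵀg becomes [[4723, 35893]; [35893, 277771]]·[m, b]ᵀ = [-112444, -869594]ᵀ.
Eliminating b: 277771·(row 1) − 35893·(row 2) gives 23604984·m = 277771·(-112444) − 35893·(-869594) = -21344882, so m = -820957/907884.
Then b = ((-869594) − 35893·(-820957/907884))/277771 = -35569985/11802492.

b = -3.014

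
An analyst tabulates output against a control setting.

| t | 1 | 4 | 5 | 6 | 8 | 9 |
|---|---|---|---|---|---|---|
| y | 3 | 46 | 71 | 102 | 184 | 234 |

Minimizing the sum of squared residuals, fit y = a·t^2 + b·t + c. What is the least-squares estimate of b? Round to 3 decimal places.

Compute the Gram sums: Σt^2·t^2 = 12835, Σt^2·t = 1647, Σt^2 = 223, Σt·t = 223, Σt = 33, Σ1 = 6.
Right-hand side: Σt^2·y = 36916, Σt·y = 4732, Σy = 640.
XᵀX·[a, b, c]ᵀ = Xᵀy becomes [[12835, 1647, 223]; [1647, 223, 33]; [223, 33, 6]]·[a, b, c]ᵀ = [36916, 4732, 640]ᵀ.
Solving the 3×3 system (Gaussian elimination) gives a = 2032/685, b = -584/685, c = 756/685.

b = -0.853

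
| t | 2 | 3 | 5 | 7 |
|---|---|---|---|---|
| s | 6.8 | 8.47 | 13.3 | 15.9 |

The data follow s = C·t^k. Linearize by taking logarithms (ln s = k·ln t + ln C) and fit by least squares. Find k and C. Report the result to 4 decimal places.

Linearized form: ln s = k·ln t + ln C. From the 4 transformed points,
Σln t = 5.3471, Σ(ln t)² = 8.0643, Σln s = 9.4075, Σln t·ln s = 13.2238.
Equations: 8.0643·k + 5.3471·ln C = 13.2238;  5.3471·k + 4·ln C = 9.4075.
Slope k = (n·Σln t·ln s − Σln t·Σln s)/(n·Σ(ln t)² − (Σln t)²) = (4·13.2238 − 5.3471·9.4075)/3.6655 = 0.70714; ln C = (Σln s − k·Σln t)/n = 1.40659, so C = exp(1.40659) = 4.08201.

k = 0.7071, C = 4.0820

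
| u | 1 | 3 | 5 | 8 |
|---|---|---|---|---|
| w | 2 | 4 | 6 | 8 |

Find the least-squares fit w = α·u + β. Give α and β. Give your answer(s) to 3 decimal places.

Sums needed: Σu·u = 99, Σu = 17, Σ1 = 4.
For Mᵀw: Σu·w = 108, Σw = 20.
So MᵀM·[α, β]ᵀ = Mᵀw: [[99, 17]; [17, 4]]·[α, β]ᵀ = [108, 20]ᵀ.
Eliminating β: 4·(row 1) − 17·(row 2) gives 107·α = 4·108 − 17·20 = 92, so α = 92/107.
Then β = (20 − 17·(92/107))/4 = 144/107.

α = 0.860, β = 1.346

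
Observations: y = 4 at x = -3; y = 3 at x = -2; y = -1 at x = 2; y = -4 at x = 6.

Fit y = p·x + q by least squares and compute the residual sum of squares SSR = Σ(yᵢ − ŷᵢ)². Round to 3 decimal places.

Entries of AᵀA: Σx·x = 53, Σx = 3, Σ1 = 4.
Right-hand side: Σx·y = -44, Σy = 2.
Normal equations: [[53, 3]; [3, 4]]·[p, q]ᵀ = [-44, 2]ᵀ.
Eliminating q: 4·(row 1) − 3·(row 2) gives 203·p = 4·(-44) − 3·2 = -182, so p = -26/29.
Then q = (2 − 3·(-26/29))/4 = 34/29.
Residuals: 4/29, 1/29, -11/29, 6/29; SSR = 6/29.

SSR = 0.207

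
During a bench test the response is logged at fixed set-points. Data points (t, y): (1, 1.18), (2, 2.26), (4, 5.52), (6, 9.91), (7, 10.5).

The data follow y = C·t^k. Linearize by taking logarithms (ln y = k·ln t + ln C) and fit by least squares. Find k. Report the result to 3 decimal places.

Let Y = ln y. Fitting Y = k·ln t + ln C by least squares:
Sums: Σln t = 5.8171, Σ(ln t)² = 9.3992, Σln y = 7.3342, Σln t·ln y = 11.6185.
Normal system: [[9.3992, 5.8171]; [5.8171, 5]]·[k, ln C]ᵀ = [11.6185, 7.3342]ᵀ.
Δ = 9.3992·5 − (5.8171)² = 13.1574; k = (11.6185·5 − 5.8171·7.3342)/13.1574 = 1.17264, ln C = (9.3992·7.3342 − 5.8171·11.6185)/13.1574 = 0.10256.

k = 1.173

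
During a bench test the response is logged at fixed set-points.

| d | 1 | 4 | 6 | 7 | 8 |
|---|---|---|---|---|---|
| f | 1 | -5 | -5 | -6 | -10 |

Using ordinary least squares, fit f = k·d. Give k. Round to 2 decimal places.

Compute the Gram sums: Σd·d = 166.
For Aᵀf: Σd·f = -171.
Hence k = -171 / 166 ≈ -1.03012.

k = -1.03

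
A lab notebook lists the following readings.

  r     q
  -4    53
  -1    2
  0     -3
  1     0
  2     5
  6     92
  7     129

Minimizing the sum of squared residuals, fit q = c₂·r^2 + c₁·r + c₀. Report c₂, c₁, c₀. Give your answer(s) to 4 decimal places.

From the data, Σr^2·r^2 = 3971, Σr^2·r = 503, Σr^2 = 107, Σr·r = 107, Σr = 11, Σ1 = 7.
Right-hand side: Σr^2·q = 10503, Σr·q = 1251, Σq = 278.
So AᵀA·[c₂, c₁, c₀]ᵀ = Aᵀq: [[3971, 503, 107]; [503, 107, 11]; [107, 11, 7]]·[c₂, c₁, c₀]ᵀ = [10503, 1251, 278]ᵀ.
Row-reducing yields c₂ = 168241/56812, c₁ = -112397/56812, c₀ = -34703/14203.

c₂ = 2.9614, c₁ = -1.9784, c₀ = -2.4434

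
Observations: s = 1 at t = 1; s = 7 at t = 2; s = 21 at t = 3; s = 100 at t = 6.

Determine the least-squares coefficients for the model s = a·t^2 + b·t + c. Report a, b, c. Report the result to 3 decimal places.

Compute the Gram sums: Σt^2·t^2 = 1394, Σt^2·t = 252, Σt^2 = 50, Σt·t = 50, Σt = 12, Σ1 = 4.
And Σt^2·s = 3818, Σt·s = 678, Σs = 129.
Solving the 3×3 system (Gaussian elimination) gives a = 1195/362, b = -591/181, c = 283/362.

a = 3.301, b = -3.265, c = 0.782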